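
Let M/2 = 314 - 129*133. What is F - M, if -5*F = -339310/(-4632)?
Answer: 77982845/2316 ≈ 33671.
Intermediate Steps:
F = -33931/2316 (F = -(-67862)/(-4632) = -(-67862)*(-1)/4632 = -⅕*169655/2316 = -33931/2316 ≈ -14.651)
M = -33686 (M = 2*(314 - 129*133) = 2*(314 - 17157) = 2*(-16843) = -33686)
F - M = -33931/2316 - 1*(-33686) = -33931/2316 + 33686 = 77982845/2316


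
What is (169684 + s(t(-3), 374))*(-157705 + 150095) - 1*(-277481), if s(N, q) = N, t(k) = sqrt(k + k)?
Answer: -1291017759 - 7610*I*sqrt(6) ≈ -1.291e+9 - 18641.0*I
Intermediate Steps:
t(k) = sqrt(2)*sqrt(k) (t(k) = sqrt(2*k) = sqrt(2)*sqrt(k))
(169684 + s(t(-3), 374))*(-157705 + 150095) - 1*(-277481) = (169684 + sqrt(2)*sqrt(-3))*(-157705 + 150095) - 1*(-277481) = (169684 + sqrt(2)*(I*sqrt(3)))*(-7610) + 277481 = (169684 + I*sqrt(6))*(-7610) + 277481 = (-1291295240 - 7610*I*sqrt(6)) + 277481 = -1291017759 - 7610*I*sqrt(6)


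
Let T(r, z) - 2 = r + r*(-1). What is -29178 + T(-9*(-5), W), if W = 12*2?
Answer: -29176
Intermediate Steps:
W = 24
T(r, z) = 2 (T(r, z) = 2 + (r + r*(-1)) = 2 + (r - r) = 2 + 0 = 2)
-29178 + T(-9*(-5), W) = -29178 + 2 = -29176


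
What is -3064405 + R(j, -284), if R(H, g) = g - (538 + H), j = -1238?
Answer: -3063989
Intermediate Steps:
R(H, g) = -538 + g - H (R(H, g) = g + (-538 - H) = -538 + g - H)
-3064405 + R(j, -284) = -3064405 + (-538 - 284 - 1*(-1238)) = -3064405 + (-538 - 284 + 1238) = -3064405 + 416 = -3063989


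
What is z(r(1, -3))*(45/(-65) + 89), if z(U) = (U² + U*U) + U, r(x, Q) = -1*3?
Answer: 17220/13 ≈ 1324.6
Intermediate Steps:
r(x, Q) = -3
z(U) = U + 2*U² (z(U) = (U² + U²) + U = 2*U² + U = U + 2*U²)
z(r(1, -3))*(45/(-65) + 89) = (-3*(1 + 2*(-3)))*(45/(-65) + 89) = (-3*(1 - 6))*(45*(-1/65) + 89) = (-3*(-5))*(-9/13 + 89) = 15*(1148/13) = 17220/13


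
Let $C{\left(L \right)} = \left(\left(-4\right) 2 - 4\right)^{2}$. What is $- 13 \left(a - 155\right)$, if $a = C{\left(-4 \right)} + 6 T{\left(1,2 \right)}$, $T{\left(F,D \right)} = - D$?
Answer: $299$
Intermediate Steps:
$C{\left(L \right)} = 144$ ($C{\left(L \right)} = \left(-8 - 4\right)^{2} = \left(-12\right)^{2} = 144$)
$a = 132$ ($a = 144 + 6 \left(\left(-1\right) 2\right) = 144 + 6 \left(-2\right) = 144 - 12 = 132$)
$- 13 \left(a - 155\right) = - 13 \left(132 - 155\right) = \left(-13\right) \left(-23\right) = 299$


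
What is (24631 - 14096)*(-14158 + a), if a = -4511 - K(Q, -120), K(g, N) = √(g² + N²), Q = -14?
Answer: -196677915 - 21070*√3649 ≈ -1.9795e+8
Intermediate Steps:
K(g, N) = √(N² + g²)
a = -4511 - 2*√3649 (a = -4511 - √((-120)² + (-14)²) = -4511 - √(14400 + 196) = -4511 - √14596 = -4511 - 2*√3649 ≈ -4631.8)
(24631 - 14096)*(-14158 + a) = (24631 - 14096)*(-14158 + (-4511 - 2*√3649)) = 10535*(-18669 - 2*√3649) = -196677915 - 21070*√3649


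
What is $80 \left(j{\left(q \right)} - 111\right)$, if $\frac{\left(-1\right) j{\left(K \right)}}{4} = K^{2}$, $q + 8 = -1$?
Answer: $-34800$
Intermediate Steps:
$q = -9$ ($q = -8 - 1 = -9$)
$j{\left(K \right)} = - 4 K^{2}$
$80 \left(j{\left(q \right)} - 111\right) = 80 \left(- 4 \left(-9\right)^{2} - 111\right) = 80 \left(\left(-4\right) 81 - 111\right) = 80 \left(-324 - 111\right) = 80 \left(-435\right) = -34800$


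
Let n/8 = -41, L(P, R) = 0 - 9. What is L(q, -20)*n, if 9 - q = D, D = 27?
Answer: 2952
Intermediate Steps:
q = -18 (q = 9 - 1*27 = 9 - 27 = -18)
L(P, R) = -9
n = -328 (n = 8*(-41) = -328)
L(q, -20)*n = -9*(-328) = 2952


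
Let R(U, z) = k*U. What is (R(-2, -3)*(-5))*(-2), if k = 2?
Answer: -40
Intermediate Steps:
R(U, z) = 2*U
(R(-2, -3)*(-5))*(-2) = ((2*(-2))*(-5))*(-2) = -4*(-5)*(-2) = 20*(-2) = -40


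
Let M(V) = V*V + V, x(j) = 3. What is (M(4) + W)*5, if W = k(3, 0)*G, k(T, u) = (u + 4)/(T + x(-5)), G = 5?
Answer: 350/3 ≈ 116.67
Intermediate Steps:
M(V) = V + V**2 (M(V) = V**2 + V = V + V**2)
k(T, u) = (4 + u)/(3 + T) (k(T, u) = (u + 4)/(T + 3) = (4 + u)/(3 + T))
W = 10/3 (W = ((4 + 0)/(3 + 3))*5 = (4/6)*5 = ((1/6)*4)*5 = (2/3)*5 = 10/3 ≈ 3.3333)
(M(4) + W)*5 = (4*(1 + 4) + 10/3)*5 = (4*5 + 10/3)*5 = (20 + 10/3)*5 = (70/3)*5 = 350/3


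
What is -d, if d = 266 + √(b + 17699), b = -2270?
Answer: -266 - √15429 ≈ -390.21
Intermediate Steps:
d = 266 + √15429 (d = 266 + √(-2270 + 17699) = 266 + √15429 ≈ 390.21)
-d = -(266 + √15429) = -266 - √15429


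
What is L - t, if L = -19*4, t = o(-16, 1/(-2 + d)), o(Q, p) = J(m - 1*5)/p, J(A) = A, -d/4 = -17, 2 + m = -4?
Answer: 650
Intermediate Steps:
m = -6 (m = -2 - 4 = -6)
d = 68 (d = -4*(-17) = 68)
o(Q, p) = -11/p (o(Q, p) = (-6 - 1*5)/p = (-6 - 5)/p = -11/p)
t = -726 (t = -11/(1/(-2 + 68)) = -11/(1/66) = -11/1/66 = -11*66 = -726)
L = -76
L - t = -76 - 1*(-726) = -76 + 726 = 650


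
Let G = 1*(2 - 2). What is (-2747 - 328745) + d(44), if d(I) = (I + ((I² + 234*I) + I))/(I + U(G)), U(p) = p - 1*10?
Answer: -5629204/17 ≈ -3.3113e+5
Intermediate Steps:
G = 0 (G = 1*0 = 0)
U(p) = -10 + p (U(p) = p - 10 = -10 + p)
d(I) = (I² + 236*I)/(-10 + I) (d(I) = (I + ((I² + 234*I) + I))/(I + (-10 + 0)) = (I + (I² + 235*I))/(I - 10) = (I² + 236*I)/(-10 + I))
(-2747 - 328745) + d(44) = (-2747 - 328745) + 44*(236 + 44)/(-10 + 44) = -331492 + 44*280/34 = -331492 + 44*(1/34)*280 = -331492 + 6160/17 = -5629204/17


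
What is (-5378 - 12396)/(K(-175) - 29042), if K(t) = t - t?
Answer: 8887/14521 ≈ 0.61201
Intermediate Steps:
K(t) = 0
(-5378 - 12396)/(K(-175) - 29042) = (-5378 - 12396)/(0 - 29042) = -17774/(-29042) = -17774*(-1/29042) = 8887/14521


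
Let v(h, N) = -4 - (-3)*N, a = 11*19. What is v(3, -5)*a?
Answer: -3971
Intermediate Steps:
a = 209
v(h, N) = -4 + 3*N
v(3, -5)*a = (-4 + 3*(-5))*209 = (-4 - 15)*209 = -19*209 = -3971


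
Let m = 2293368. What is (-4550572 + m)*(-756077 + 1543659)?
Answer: -1777733240728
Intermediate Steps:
(-4550572 + m)*(-756077 + 1543659) = (-4550572 + 2293368)*(-756077 + 1543659) = -2257204*787582 = -1777733240728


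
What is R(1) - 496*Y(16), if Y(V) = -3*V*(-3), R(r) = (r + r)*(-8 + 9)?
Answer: -71422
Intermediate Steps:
R(r) = 2*r (R(r) = (2*r)*1 = 2*r)
Y(V) = 9*V
R(1) - 496*Y(16) = 2*1 - 4464*16 = 2 - 496*144 = 2 - 71424 = -71422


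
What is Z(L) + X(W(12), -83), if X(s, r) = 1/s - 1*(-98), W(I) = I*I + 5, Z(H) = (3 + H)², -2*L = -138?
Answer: 787019/149 ≈ 5282.0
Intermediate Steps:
L = 69 (L = -½*(-138) = 69)
W(I) = 5 + I² (W(I) = I² + 5 = 5 + I²)
X(s, r) = 98 + 1/s (X(s, r) = 1/s + 98 = 98 + 1/s)
Z(L) + X(W(12), -83) = (3 + 69)² + (98 + 1/(5 + 12²)) = 72² + (98 + 1/(5 + 144)) = 5184 + (98 + 1/149) = 5184 + 14603/149 = 787019/149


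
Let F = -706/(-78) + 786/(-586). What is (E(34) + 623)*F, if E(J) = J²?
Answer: 52244486/3809 ≈ 13716.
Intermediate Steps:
F = 88102/11427 (F = -706*(-1/78) + 786*(-1/586) = 353/39 - 393/293 = 88102/11427 ≈ 7.7100)
(E(34) + 623)*F = (34² + 623)*(88102/11427) = (1156 + 623)*(88102/11427) = 1779*(88102/11427) = 52244486/3809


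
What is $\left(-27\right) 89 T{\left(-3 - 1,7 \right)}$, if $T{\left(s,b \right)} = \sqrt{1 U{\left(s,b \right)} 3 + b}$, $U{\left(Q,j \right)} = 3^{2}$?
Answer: $- 2403 \sqrt{34} \approx -14012.0$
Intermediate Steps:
$U{\left(Q,j \right)} = 9$
$T{\left(s,b \right)} = \sqrt{27 + b}$ ($T{\left(s,b \right)} = \sqrt{1 \cdot 9 \cdot 3 + b} = \sqrt{9 \cdot 3 + b} = \sqrt{27 + b}$)
$\left(-27\right) 89 T{\left(-3 - 1,7 \right)} = \left(-27\right) 89 \sqrt{27 + 7} = - 2403 \sqrt{34}$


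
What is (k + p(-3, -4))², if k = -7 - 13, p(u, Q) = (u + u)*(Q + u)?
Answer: 484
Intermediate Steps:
p(u, Q) = 2*u*(Q + u) (p(u, Q) = (2*u)*(Q + u) = 2*u*(Q + u))
k = -20
(k + p(-3, -4))² = (-20 + 2*(-3)*(-4 - 3))² = (-20 + 2*(-3)*(-7))² = (-20 + 42)² = 22² = 484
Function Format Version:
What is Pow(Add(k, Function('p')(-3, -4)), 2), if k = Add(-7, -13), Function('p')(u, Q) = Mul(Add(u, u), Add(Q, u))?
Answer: 484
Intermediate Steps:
Function('p')(u, Q) = Mul(2, u, Add(Q, u)) (Function('p')(u, Q) = Mul(Mul(2, u), Add(Q, u)) = Mul(2, u, Add(Q, u)))
k = -20
Pow(Add(k, Function('p')(-3, -4)), 2) = Pow(Add(-20, Mul(2, -3, Add(-4, -3))), 2) = Pow(Add(-20, Mul(2, -3, -7)), 2) = Pow(Add(-20, 42), 2) = Pow(22, 2) = 484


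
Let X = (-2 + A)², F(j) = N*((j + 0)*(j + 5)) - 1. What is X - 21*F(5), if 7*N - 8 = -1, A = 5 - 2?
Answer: -1028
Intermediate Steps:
A = 3
N = 1 (N = 8/7 + (⅐)*(-1) = 8/7 - ⅐ = 1)
F(j) = -1 + j*(5 + j) (F(j) = 1*((j + 0)*(j + 5)) - 1 = 1*(j*(5 + j)) - 1 = j*(5 + j) - 1 = -1 + j*(5 + j))
X = 1 (X = (-2 + 3)² = 1² = 1)
X - 21*F(5) = 1 - 21*(-1 + 5² + 5*5) = 1 - 21*(-1 + 25 + 25) = 1 - 21*49 = 1 - 1*1029 = 1 - 1029 = -1028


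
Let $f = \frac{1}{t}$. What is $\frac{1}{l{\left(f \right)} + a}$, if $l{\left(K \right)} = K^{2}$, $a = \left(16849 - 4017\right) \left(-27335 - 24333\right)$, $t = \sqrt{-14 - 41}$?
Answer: $- \frac{55}{36465207681} \approx -1.5083 \cdot 10^{-9}$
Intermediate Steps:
$t = i \sqrt{55}$ ($t = \sqrt{-55} = i \sqrt{55} \approx 7.4162 i$)
$a = -663003776$ ($a = 12832 \left(-51668\right) = -663003776$)
$f = - \frac{i \sqrt{55}}{55}$ ($f = \frac{1}{i \sqrt{55}} = - \frac{i \sqrt{55}}{55} \approx - 0.13484 i$)
$\frac{1}{l{\left(f \right)} + a} = \frac{1}{\left(- \frac{i \sqrt{55}}{55}\right)^{2} - 663003776} = \frac{1}{- \frac{1}{55} - 663003776} = \frac{1}{- \frac{36465207681}{55}} = - \frac{55}{36465207681}$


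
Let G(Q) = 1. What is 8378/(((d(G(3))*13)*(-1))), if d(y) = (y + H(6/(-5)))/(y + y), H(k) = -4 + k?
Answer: 83780/273 ≈ 306.89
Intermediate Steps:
d(y) = (-26/5 + y)/(2*y) (d(y) = (y + (-4 + 6/(-5)))/(y + y) = (y + (-4 + 6*(-⅕)))/((2*y)) = (y + (-4 - 6/5))*(1/(2*y)) = (y - 26/5)*(1/(2*y)) = (-26/5 + y)*(1/(2*y)) = (-26/5 + y)/(2*y))
8378/(((d(G(3))*13)*(-1))) = 8378/(((((⅒)*(-26 + 5*1)/1)*13)*(-1))) = 8378/(((((⅒)*1*(-26 + 5))*13)*(-1))) = 8378/(((((⅒)*1*(-21))*13)*(-1))) = 8378/((-21/10*13*(-1))) = 8378/((-273/10*(-1))) = 8378/(273/10) = 8378*(10/273) = 83780/273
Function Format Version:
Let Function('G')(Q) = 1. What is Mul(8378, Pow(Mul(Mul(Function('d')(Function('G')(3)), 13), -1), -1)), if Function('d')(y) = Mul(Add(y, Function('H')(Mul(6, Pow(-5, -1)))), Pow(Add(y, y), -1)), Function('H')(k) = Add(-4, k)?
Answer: Rational(83780, 273) ≈ 306.89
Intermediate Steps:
Function('d')(y) = Mul(Rational(1, 2), Pow(y, -1), Add(Rational(-26, 5), y)) (Function('d')(y) = Mul(Add(y, Add(-4, Mul(6, Pow(-5, -1)))), Pow(Add(y, y), -1)) = Mul(Add(y, Add(-4, Mul(6, Rational(-1, 5)))), Pow(Mul(2, y), -1)) = Mul(Add(y, Add(-4, Rational(-6, 5))), Mul(Rational(1, 2), Pow(y, -1))) = Mul(Add(y, Rational(-26, 5)), Mul(Rational(1, 2), Pow(y, -1))) = Mul(Add(Rational(-26, 5), y), Mul(Rational(1, 2), Pow(y, -1))) = Mul(Rational(1, 2), Pow(y, -1), Add(Rational(-26, 5), y)))
Mul(8378, Pow(Mul(Mul(Function('d')(Function('G')(3)), 13), -1), -1)) = Mul(8378, Pow(Mul(Mul(Mul(Rational(1, 10), Pow(1, -1), Add(-26, Mul(5, 1))), 13), -1), -1)) = Mul(8378, Pow(Mul(Mul(Mul(Rational(1, 10), 1, Add(-26, 5)), 13), -1), -1)) = Mul(8378, Pow(Mul(Mul(Mul(Rational(1, 10), 1, -21), 13), -1), -1)) = Mul(8378, Pow(Mul(Mul(Rational(-21, 10), 13), -1), -1)) = Mul(8378, Pow(Mul(Rational(-273, 10), -1), -1)) = Mul(8378, Pow(Rational(273, 10), -1)) = Mul(8378, Rational(10, 273)) = Rational(83780, 273)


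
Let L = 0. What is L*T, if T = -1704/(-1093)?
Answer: 0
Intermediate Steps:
T = 1704/1093 (T = -1704*(-1/1093) = 1704/1093 ≈ 1.5590)
L*T = 0*(1704/1093) = 0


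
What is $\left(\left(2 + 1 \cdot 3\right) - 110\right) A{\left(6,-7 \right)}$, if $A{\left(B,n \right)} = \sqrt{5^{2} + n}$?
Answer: $- 315 \sqrt{2} \approx -445.48$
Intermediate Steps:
$A{\left(B,n \right)} = \sqrt{25 + n}$
$\left(\left(2 + 1 \cdot 3\right) - 110\right) A{\left(6,-7 \right)} = \left(\left(2 + 1 \cdot 3\right) - 110\right) \sqrt{25 - 7} = \left(\left(2 + 3\right) - 110\right) \sqrt{18} = \left(5 - 110\right) 3 \sqrt{2} = - 105 \cdot 3 \sqrt{2} = - 315 \sqrt{2}$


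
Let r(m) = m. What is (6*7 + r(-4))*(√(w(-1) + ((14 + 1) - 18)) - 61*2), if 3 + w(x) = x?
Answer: -4636 + 38*I*√7 ≈ -4636.0 + 100.54*I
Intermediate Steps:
w(x) = -3 + x
(6*7 + r(-4))*(√(w(-1) + ((14 + 1) - 18)) - 61*2) = (6*7 - 4)*(√((-3 - 1) + ((14 + 1) - 18)) - 61*2) = (42 - 4)*(√(-4 + (15 - 18)) - 122) = 38*(√(-4 - 3) - 122) = 38*(√(-7) - 122) = 38*(I*√7 - 122) = 38*(-122 + I*√7) = -4636 + 38*I*√7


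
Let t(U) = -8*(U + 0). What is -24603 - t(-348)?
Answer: -27387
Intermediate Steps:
t(U) = -8*U
-24603 - t(-348) = -24603 - (-8)*(-348) = -24603 - 1*2784 = -24603 - 2784 = -27387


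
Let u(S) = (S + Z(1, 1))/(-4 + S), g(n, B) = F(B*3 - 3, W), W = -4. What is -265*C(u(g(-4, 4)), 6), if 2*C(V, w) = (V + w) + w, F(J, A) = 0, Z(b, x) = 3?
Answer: -11925/8 ≈ -1490.6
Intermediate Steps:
g(n, B) = 0
u(S) = (3 + S)/(-4 + S) (u(S) = (S + 3)/(-4 + S) = (3 + S)/(-4 + S))
C(V, w) = w + V/2 (C(V, w) = ((V + w) + w)/2 = (V + 2*w)/2 = w + V/2)
-265*C(u(g(-4, 4)), 6) = -265*(6 + ((3 + 0)/(-4 + 0))/2) = -265*(6 + (3/(-4))/2) = -265*(6 + (-¼*3)/2) = -265*(6 + (½)*(-¾)) = -265*(6 - 3/8) = -265*45/8 = -11925/8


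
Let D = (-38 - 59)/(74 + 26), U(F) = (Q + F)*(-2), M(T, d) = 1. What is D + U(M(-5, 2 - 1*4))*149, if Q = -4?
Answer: 89303/100 ≈ 893.03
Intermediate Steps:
U(F) = 8 - 2*F (U(F) = (-4 + F)*(-2) = 8 - 2*F)
D = -97/100 ≈ -0.97000
D + U(M(-5, 2 - 1*4))*149 = -97/100 + (8 - 2*1)*149 = -97/100 + (8 - 2)*149 = -97/100 + 6*149 = -97/100 + 894 = 89303/100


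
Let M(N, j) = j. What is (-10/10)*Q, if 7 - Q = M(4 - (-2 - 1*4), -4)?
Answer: -11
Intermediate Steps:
Q = 11 (Q = 7 - 1*(-4) = 7 + 4 = 11)
(-10/10)*Q = -10/10*11 = -10*⅒*11 = -1*11 = -11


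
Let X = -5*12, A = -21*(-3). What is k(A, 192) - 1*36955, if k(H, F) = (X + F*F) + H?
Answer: -88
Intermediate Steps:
A = 63
X = -60
k(H, F) = -60 + H + F² (k(H, F) = (-60 + F*F) + H = (-60 + F²) + H = -60 + H + F²)
k(A, 192) - 1*36955 = (-60 + 63 + 192²) - 1*36955 = (-60 + 63 + 36864) - 36955 = 36867 - 36955 = -88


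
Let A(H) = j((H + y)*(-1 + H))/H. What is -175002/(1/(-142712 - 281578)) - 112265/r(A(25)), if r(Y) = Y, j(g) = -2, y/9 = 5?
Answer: 148506003785/2 ≈ 7.4253e+10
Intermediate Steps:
y = 45 (y = 9*5 = 45)
A(H) = -2/H
-175002/(1/(-142712 - 281578)) - 112265/r(A(25)) = -175002/(1/(-142712 - 281578)) - 112265/((-2/25)) = -175002/(1/(-424290)) - 112265/((-2*1/25)) = -175002/(-1/424290) - 112265/(-2/25) = -175002*(-424290) - 112265*(-25/2) = 74251598580 + 2806625/2 = 148506003785/2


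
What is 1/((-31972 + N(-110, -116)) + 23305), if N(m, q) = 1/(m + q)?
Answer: -226/1958743 ≈ -0.00011538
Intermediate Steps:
1/((-31972 + N(-110, -116)) + 23305) = 1/((-31972 + 1/(-110 - 116)) + 23305) = 1/((-31972 + 1/(-226)) + 23305) = 1/((-31972 - 1/226) + 23305) = 1/(-7225673/226 + 23305) = 1/(-1958743/226) = -226/1958743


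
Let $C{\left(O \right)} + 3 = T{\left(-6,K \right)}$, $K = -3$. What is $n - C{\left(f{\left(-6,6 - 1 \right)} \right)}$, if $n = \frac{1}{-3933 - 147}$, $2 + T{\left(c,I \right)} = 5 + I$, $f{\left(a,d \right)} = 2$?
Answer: $\frac{12239}{4080} \approx 2.9998$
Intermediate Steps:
$T{\left(c,I \right)} = 3 + I$ ($T{\left(c,I \right)} = -2 + \left(5 + I\right) = 3 + I$)
$C{\left(O \right)} = -3$ ($C{\left(O \right)} = -3 + \left(3 - 3\right) = -3 + 0 = -3$)
$n = - \frac{1}{4080}$ ($n = \frac{1}{-4080} = - \frac{1}{4080} \approx -0.0002451$)
$n - C{\left(f{\left(-6,6 - 1 \right)} \right)} = - \frac{1}{4080} - -3 = - \frac{1}{4080} + 3 = \frac{12239}{4080}$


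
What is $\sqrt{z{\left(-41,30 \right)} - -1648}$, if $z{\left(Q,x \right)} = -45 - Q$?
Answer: $2 \sqrt{411} \approx 40.546$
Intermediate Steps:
$\sqrt{z{\left(-41,30 \right)} - -1648} = \sqrt{\left(-45 - -41\right) - -1648} = \sqrt{\left(-45 + 41\right) + 1648} = \sqrt{-4 + 1648} = \sqrt{1644} = 2 \sqrt{411}$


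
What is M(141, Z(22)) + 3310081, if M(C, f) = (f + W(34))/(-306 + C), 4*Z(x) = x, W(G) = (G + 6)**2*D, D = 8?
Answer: 364100373/110 ≈ 3.3100e+6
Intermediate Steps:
W(G) = 8*(6 + G)**2 (W(G) = (G + 6)**2*8 = (6 + G)**2*8 = 8*(6 + G)**2)
Z(x) = x/4
M(C, f) = (12800 + f)/(-306 + C) (M(C, f) = (f + 8*(6 + 34)**2)/(-306 + C) = (f + 8*40**2)/(-306 + C) = (f + 8*1600)/(-306 + C) = (f + 12800)/(-306 + C) = (12800 + f)/(-306 + C))
M(141, Z(22)) + 3310081 = (12800 + (1/4)*22)/(-306 + 141) + 3310081 = (12800 + 11/2)/(-165) + 3310081 = -1/165*25611/2 + 3310081 = -8537/110 + 3310081 = 364100373/110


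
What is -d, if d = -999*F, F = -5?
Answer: -4995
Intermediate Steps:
d = 4995 (d = -999*(-5) = 4995)
-d = -1*4995 = -4995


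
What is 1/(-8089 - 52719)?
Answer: -1/60808 ≈ -1.6445e-5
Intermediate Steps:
1/(-8089 - 52719) = 1/(-60808) = -1/60808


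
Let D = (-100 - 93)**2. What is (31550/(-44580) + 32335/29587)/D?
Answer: 50802445/4913100114654 ≈ 1.0340e-5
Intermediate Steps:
D = 37249 (D = (-193)**2 = 37249)
(31550/(-44580) + 32335/29587)/D = (31550/(-44580) + 32335/29587)/37249 = (31550*(-1/44580) + 32335*(1/29587))*(1/37249) = (-3155/4458 + 32335/29587)*(1/37249) = (50802445/131898846)*(1/37249) = 50802445/4913100114654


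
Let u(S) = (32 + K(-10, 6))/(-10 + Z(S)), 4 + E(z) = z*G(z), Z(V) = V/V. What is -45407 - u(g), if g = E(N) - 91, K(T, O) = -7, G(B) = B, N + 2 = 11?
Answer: -408638/9 ≈ -45404.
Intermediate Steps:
N = 9 (N = -2 + 11 = 9)
Z(V) = 1
E(z) = -4 + z² (E(z) = -4 + z*z = -4 + z²)
g = -14 (g = (-4 + 9²) - 91 = (-4 + 81) - 91 = 77 - 91 = -14)
u(S) = -25/9 (u(S) = (32 - 7)/(-10 + 1) = 25/(-9) = 25*(-⅑) = -25/9)
-45407 - u(g) = -45407 - 1*(-25/9) = -45407 + 25/9 = -408638/9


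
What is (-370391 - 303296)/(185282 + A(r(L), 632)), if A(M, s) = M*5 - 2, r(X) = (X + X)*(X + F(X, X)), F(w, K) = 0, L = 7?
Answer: -673687/185770 ≈ -3.6265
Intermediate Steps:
r(X) = 2*X² (r(X) = (X + X)*(X + 0) = (2*X)*X = 2*X²)
A(M, s) = -2 + 5*M (A(M, s) = 5*M - 2 = -2 + 5*M)
(-370391 - 303296)/(185282 + A(r(L), 632)) = (-370391 - 303296)/(185282 + (-2 + 5*(2*7²))) = -673687/(185282 + (-2 + 5*(2*49))) = -673687/(185282 + (-2 + 5*98)) = -673687/(185282 + (-2 + 490)) = -673687/(185282 + 488) = -673687/185770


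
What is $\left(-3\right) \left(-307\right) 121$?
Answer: $111441$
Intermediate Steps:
$\left(-3\right) \left(-307\right) 121 = 921 \cdot 121 = 111441$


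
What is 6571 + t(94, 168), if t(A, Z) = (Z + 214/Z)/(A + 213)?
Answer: 169467167/25788 ≈ 6571.6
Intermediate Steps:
t(A, Z) = (Z + 214/Z)/(213 + A)
6571 + t(94, 168) = 6571 + (214 + 168**2)/(168*(213 + 94)) = 6571 + (1/168)*(214 + 28224)/307 = 6571 + (1/168)*(1/307)*28438 = 6571 + 14219/25788 = 169467167/25788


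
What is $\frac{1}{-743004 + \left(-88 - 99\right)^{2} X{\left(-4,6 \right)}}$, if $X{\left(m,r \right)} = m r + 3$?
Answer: $- \frac{1}{1477353} \approx -6.7689 \cdot 10^{-7}$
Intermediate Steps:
$X{\left(m,r \right)} = 3 + m r$
$\frac{1}{-743004 + \left(-88 - 99\right)^{2} X{\left(-4,6 \right)}} = \frac{1}{-743004 + \left(-88 - 99\right)^{2} \left(3 - 24\right)} = \frac{1}{-743004 + \left(-187\right)^{2} \left(3 - 24\right)} = \frac{1}{-743004 + 34969 \left(-21\right)} = \frac{1}{-743004 - 734349} = \frac{1}{-1477353} = - \frac{1}{1477353}$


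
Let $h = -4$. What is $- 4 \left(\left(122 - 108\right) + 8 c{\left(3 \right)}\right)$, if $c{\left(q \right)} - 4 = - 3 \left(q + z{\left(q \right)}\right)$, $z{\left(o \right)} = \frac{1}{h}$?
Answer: $80$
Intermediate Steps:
$z{\left(o \right)} = - \frac{1}{4}$ ($z{\left(o \right)} = \frac{1}{-4} = - \frac{1}{4}$)
$c{\left(q \right)} = \frac{19}{4} - 3 q$ ($c{\left(q \right)} = 4 - 3 \left(q - \frac{1}{4}\right) = 4 - 3 \left(- \frac{1}{4} + q\right) = 4 - \left(- \frac{3}{4} + 3 q\right) = \frac{19}{4} - 3 q$)
$- 4 \left(\left(122 - 108\right) + 8 c{\left(3 \right)}\right) = - 4 \left(\left(122 - 108\right) + 8 \left(\frac{19}{4} - 9\right)\right) = - 4 \left(14 + 8 \left(\frac{19}{4} - 9\right)\right) = - 4 \left(14 + 8 \left(- \frac{17}{4}\right)\right) = - 4 \left(14 - 34\right) = \left(-4\right) \left(-20\right) = 80$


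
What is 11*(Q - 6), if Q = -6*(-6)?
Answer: 330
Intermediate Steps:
Q = 36
11*(Q - 6) = 11*(36 - 6) = 11*30 = 330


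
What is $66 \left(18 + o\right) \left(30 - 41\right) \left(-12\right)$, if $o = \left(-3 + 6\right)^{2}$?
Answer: $235224$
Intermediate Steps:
$o = 9$ ($o = 3^{2} = 9$)
$66 \left(18 + o\right) \left(30 - 41\right) \left(-12\right) = 66 \left(18 + 9\right) \left(30 - 41\right) \left(-12\right) = 66 \cdot 27 \left(-11\right) \left(-12\right) = 66 \left(-297\right) \left(-12\right) = \left(-19602\right) \left(-12\right) = 235224$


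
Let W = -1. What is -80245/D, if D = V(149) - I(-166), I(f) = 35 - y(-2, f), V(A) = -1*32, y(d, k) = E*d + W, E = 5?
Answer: 80245/78 ≈ 1028.8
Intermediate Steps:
y(d, k) = -1 + 5*d (y(d, k) = 5*d - 1 = -1 + 5*d)
V(A) = -32
I(f) = 46 (I(f) = 35 - (-1 + 5*(-2)) = 35 - (-1 - 10) = 35 - 1*(-11) = 35 + 11 = 46)
D = -78 (D = -32 - 1*46 = -32 - 46 = -78)
-80245/D = -80245/(-78) = -80245*(-1/78) = 80245/78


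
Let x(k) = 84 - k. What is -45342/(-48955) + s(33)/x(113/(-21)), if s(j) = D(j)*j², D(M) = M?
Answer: 37030319469/91888535 ≈ 402.99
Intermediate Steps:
s(j) = j³ (s(j) = j*j² = j³)
-45342/(-48955) + s(33)/x(113/(-21)) = -45342/(-48955) + 33³/(84 - 113/(-21)) = -45342*(-1/48955) + 35937/(84 - 113*(-1)/21) = 45342/48955 + 35937/(84 - 1*(-113/21)) = 45342/48955 + 35937/(84 + 113/21) = 45342/48955 + 35937/(1877/21) = 45342/48955 + 35937*(21/1877) = 45342/48955 + 754677/1877 = 37030319469/91888535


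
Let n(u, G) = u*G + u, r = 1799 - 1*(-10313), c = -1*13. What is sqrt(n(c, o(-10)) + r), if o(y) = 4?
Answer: sqrt(12047) ≈ 109.76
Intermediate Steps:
c = -13
r = 12112 (r = 1799 + 10313 = 12112)
n(u, G) = u + G*u (n(u, G) = G*u + u = u + G*u)
sqrt(n(c, o(-10)) + r) = sqrt(-13*(1 + 4) + 12112) = sqrt(-13*5 + 12112) = sqrt(-65 + 12112) = sqrt(12047)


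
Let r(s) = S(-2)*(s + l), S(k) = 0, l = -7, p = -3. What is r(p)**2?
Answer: 0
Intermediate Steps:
r(s) = 0 (r(s) = 0*(s - 7) = 0*(-7 + s) = 0)
r(p)**2 = 0**2 = 0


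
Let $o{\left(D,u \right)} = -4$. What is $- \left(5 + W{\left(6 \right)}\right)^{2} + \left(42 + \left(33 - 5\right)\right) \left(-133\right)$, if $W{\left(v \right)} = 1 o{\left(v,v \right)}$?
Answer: $-9311$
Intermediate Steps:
$W{\left(v \right)} = -4$ ($W{\left(v \right)} = 1 \left(-4\right) = -4$)
$- \left(5 + W{\left(6 \right)}\right)^{2} + \left(42 + \left(33 - 5\right)\right) \left(-133\right) = - \left(5 - 4\right)^{2} + \left(42 + \left(33 - 5\right)\right) \left(-133\right) = - 1^{2} + \left(42 + \left(33 - 5\right)\right) \left(-133\right) = \left(-1\right) 1 + \left(42 + 28\right) \left(-133\right) = -1 + 70 \left(-133\right) = -1 - 9310 = -9311$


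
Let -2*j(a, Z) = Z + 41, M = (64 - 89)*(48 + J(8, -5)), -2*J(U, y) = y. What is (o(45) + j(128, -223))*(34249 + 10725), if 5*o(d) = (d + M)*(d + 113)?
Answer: -1726192068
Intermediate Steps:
J(U, y) = -y/2
M = -2525/2 (M = (64 - 89)*(48 - ½*(-5)) = -25*(48 + 5/2) = -25*101/2 = -2525/2 ≈ -1262.5)
j(a, Z) = -41/2 - Z/2 (j(a, Z) = -(Z + 41)/2 = -(41 + Z)/2 = -41/2 - Z/2)
o(d) = (113 + d)*(-2525/2 + d)/5 (o(d) = ((d - 2525/2)*(d + 113))/5 = ((-2525/2 + d)*(113 + d))/5 = ((113 + d)*(-2525/2 + d))/5 = (113 + d)*(-2525/2 + d)/5)
(o(45) + j(128, -223))*(34249 + 10725) = ((-57065/2 - 2299/10*45 + (⅕)*45²) + (-41/2 - ½*(-223)))*(34249 + 10725) = ((-57065/2 - 20691/2 + (⅕)*2025) + (-41/2 + 223/2))*44974 = ((-57065/2 - 20691/2 + 405) + 91)*44974 = (-38473 + 91)*44974 = -38382*44974 = -1726192068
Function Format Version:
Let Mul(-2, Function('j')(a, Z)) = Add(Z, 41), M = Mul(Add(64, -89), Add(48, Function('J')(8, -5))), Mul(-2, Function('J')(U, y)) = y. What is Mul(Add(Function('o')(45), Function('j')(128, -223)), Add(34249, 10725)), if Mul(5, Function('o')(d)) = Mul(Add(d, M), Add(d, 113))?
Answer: -1726192068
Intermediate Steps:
Function('J')(U, y) = Mul(Rational(-1, 2), y)
M = Rational(-2525, 2) (M = Mul(Add(64, -89), Add(48, Mul(Rational(-1, 2), -5))) = Mul(-25, Add(48, Rational(5, 2))) = Mul(-25, Rational(101, 2)) = Rational(-2525, 2) ≈ -1262.5)
Function('j')(a, Z) = Add(Rational(-41, 2), Mul(Rational(-1, 2), Z)) (Function('j')(a, Z) = Mul(Rational(-1, 2), Add(Z, 41)) = Mul(Rational(-1, 2), Add(41, Z)) = Add(Rational(-41, 2), Mul(Rational(-1, 2), Z)))
Function('o')(d) = Mul(Rational(1, 5), Add(113, d), Add(Rational(-2525, 2), d)) (Function('o')(d) = Mul(Rational(1, 5), Mul(Add(d, Rational(-2525, 2)), Add(d, 113))) = Mul(Rational(1, 5), Mul(Add(Rational(-2525, 2), d), Add(113, d))) = Mul(Rational(1, 5), Mul(Add(113, d), Add(Rational(-2525, 2), d))) = Mul(Rational(1, 5), Add(113, d), Add(Rational(-2525, 2), d)))
Mul(Add(Function('o')(45), Function('j')(128, -223)), Add(34249, 10725)) = Mul(Add(Add(Rational(-57065, 2), Mul(Rational(-2299, 10), 45), Mul(Rational(1, 5), Pow(45, 2))), Add(Rational(-41, 2), Mul(Rational(-1, 2), -223))), Add(34249, 10725)) = Mul(Add(Add(Rational(-57065, 2), Rational(-20691, 2), Mul(Rational(1, 5), 2025)), Add(Rational(-41, 2), Rational(223, 2))), 44974) = Mul(Add(Add(Rational(-57065, 2), Rational(-20691, 2), 405), 91), 44974) = Mul(Add(-38473, 91), 44974) = Mul(-38382, 44974) = -1726192068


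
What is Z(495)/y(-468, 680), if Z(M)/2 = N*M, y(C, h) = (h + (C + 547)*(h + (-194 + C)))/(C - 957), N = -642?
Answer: 452850750/1051 ≈ 4.3088e+5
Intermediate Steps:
y(C, h) = (h + (547 + C)*(-194 + C + h))/(-957 + C)
Z(M) = -1284*M (Z(M) = 2*(-642*M) = -1284*M)
Z(495)/y(-468, 680) = (-1284*495)/(((-106118 + (-468)² + 353*(-468) + 548*680 - 468*680)/(-957 - 468))) = -635580*(-1425/(-106118 + 219024 - 165204 + 372640 - 318240)) = -635580/((-1/1425*2102)) = -635580/(-2102/1425) = -635580*(-1425/2102) = 452850750/1051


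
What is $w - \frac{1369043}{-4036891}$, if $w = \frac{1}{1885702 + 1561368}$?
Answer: $\frac{4719191090901}{13915445859370} \approx 0.33913$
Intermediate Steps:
$w = \frac{1}{3447070} \approx 2.901 \cdot 10^{-7}$
$w - \frac{1369043}{-4036891} = \frac{1}{3447070} - \frac{1369043}{-4036891} = \frac{1}{3447070} - 1369043 \left(- \frac{1}{4036891}\right) = \frac{1}{3447070} - - \frac{1369043}{4036891} = \frac{1}{3447070} + \frac{1369043}{4036891} = \frac{4719191090901}{13915445859370}$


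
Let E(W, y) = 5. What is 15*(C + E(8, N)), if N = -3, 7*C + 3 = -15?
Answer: 255/7 ≈ 36.429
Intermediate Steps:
C = -18/7 (C = -3/7 + (1/7)*(-15) = -3/7 - 15/7 = -18/7 ≈ -2.5714)
15*(C + E(8, N)) = 15*(-18/7 + 5) = 15*(17/7) = 255/7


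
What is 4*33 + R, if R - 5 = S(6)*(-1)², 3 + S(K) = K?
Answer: 140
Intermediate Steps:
S(K) = -3 + K
R = 8 (R = 5 + (-3 + 6)*(-1)² = 5 + 3*1 = 5 + 3 = 8)
4*33 + R = 4*33 + 8 = 132 + 8 = 140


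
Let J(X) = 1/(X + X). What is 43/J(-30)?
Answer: -2580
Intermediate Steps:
J(X) = 1/(2*X)
43/J(-30) = 43/(((1/2)/(-30))) = 43/(((1/2)*(-1/30))) = 43/(-1/60) = 43*(-60) = -2580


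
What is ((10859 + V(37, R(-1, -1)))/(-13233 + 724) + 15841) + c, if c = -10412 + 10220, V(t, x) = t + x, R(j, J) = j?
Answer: 195742446/12509 ≈ 15648.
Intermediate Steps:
c = -192
((10859 + V(37, R(-1, -1)))/(-13233 + 724) + 15841) + c = ((10859 + (37 - 1))/(-13233 + 724) + 15841) - 192 = ((10859 + 36)/(-12509) + 15841) - 192 = (10895*(-1/12509) + 15841) - 192 = (-10895/12509 + 15841) - 192 = 198144174/12509 - 192 = 195742446/12509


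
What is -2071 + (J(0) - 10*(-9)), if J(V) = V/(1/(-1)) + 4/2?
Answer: -1979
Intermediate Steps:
J(V) = 2 - V (J(V) = V/(-1) + 4*(½) = V*(-1) + 2 = -V + 2 = 2 - V)
-2071 + (J(0) - 10*(-9)) = -2071 + ((2 - 1*0) - 10*(-9)) = -2071 + ((2 + 0) + 90) = -2071 + (2 + 90) = -2071 + 92 = -1979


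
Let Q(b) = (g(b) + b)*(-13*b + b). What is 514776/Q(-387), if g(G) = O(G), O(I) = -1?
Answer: -21449/75078 ≈ -0.28569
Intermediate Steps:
g(G) = -1
Q(b) = -12*b*(-1 + b) (Q(b) = (-1 + b)*(-13*b + b) = (-1 + b)*(-12*b) = -12*b*(-1 + b))
514776/Q(-387) = 514776/((12*(-387)*(1 - 1*(-387)))) = 514776/((12*(-387)*(1 + 387))) = 514776/((12*(-387)*388)) = 514776/(-1801872) = 514776*(-1/1801872) = -21449/75078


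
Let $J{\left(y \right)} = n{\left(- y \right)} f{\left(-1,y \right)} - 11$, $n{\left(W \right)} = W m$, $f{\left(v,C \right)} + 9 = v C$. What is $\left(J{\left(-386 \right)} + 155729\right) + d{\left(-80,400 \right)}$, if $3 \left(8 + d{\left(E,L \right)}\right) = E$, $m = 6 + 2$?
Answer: $\frac{3959578}{3} \approx 1.3199 \cdot 10^{6}$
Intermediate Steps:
$m = 8$
$f{\left(v,C \right)} = -9 + C v$ ($f{\left(v,C \right)} = -9 + v C = -9 + C v$)
$n{\left(W \right)} = 8 W$ ($n{\left(W \right)} = W 8 = 8 W$)
$d{\left(E,L \right)} = -8 + \frac{E}{3}$
$J{\left(y \right)} = -11 - 8 y \left(-9 - y\right)$ ($J{\left(y \right)} = 8 \left(- y\right) \left(-9 + y \left(-1\right)\right) - 11 = - 8 y \left(-9 - y\right) - 11 = -11 - 8 y \left(-9 - y\right)$)
$\left(J{\left(-386 \right)} + 155729\right) + d{\left(-80,400 \right)} = \left(\left(-11 + 8 \left(-386\right)^{2} + 72 \left(-386\right)\right) + 155729\right) + \left(-8 + \frac{1}{3} \left(-80\right)\right) = \left(\left(-11 + 8 \cdot 148996 - 27792\right) + 155729\right) - \frac{104}{3} = \left(\left(-11 + 1191968 - 27792\right) + 155729\right) - \frac{104}{3} = \left(1164165 + 155729\right) - \frac{104}{3} = 1319894 - \frac{104}{3} = \frac{3959578}{3}$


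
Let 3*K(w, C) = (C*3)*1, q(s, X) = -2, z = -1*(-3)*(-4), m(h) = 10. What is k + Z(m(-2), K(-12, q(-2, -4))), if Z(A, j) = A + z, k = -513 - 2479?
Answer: -2994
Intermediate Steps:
z = -12 (z = 3*(-4) = -12)
k = -2992
K(w, C) = C (K(w, C) = ((C*3)*1)/3 = ((3*C)*1)/3 = (3*C)/3 = C)
Z(A, j) = -12 + A (Z(A, j) = A - 12 = -12 + A)
k + Z(m(-2), K(-12, q(-2, -4))) = -2992 + (-12 + 10) = -2992 - 2 = -2994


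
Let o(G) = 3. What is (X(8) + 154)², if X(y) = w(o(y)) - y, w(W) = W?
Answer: 22201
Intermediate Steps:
X(y) = 3 - y
(X(8) + 154)² = ((3 - 1*8) + 154)² = ((3 - 8) + 154)² = (-5 + 154)² = 149² = 22201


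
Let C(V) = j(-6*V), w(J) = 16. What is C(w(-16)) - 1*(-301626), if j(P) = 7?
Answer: 301633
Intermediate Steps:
C(V) = 7
C(w(-16)) - 1*(-301626) = 7 - 1*(-301626) = 7 + 301626 = 301633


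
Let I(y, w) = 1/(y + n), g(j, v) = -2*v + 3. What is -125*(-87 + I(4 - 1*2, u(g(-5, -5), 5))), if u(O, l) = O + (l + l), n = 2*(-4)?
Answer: 65375/6 ≈ 10896.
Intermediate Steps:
g(j, v) = 3 - 2*v
n = -8
u(O, l) = O + 2*l
I(y, w) = 1/(-8 + y) (I(y, w) = 1/(y - 8) = 1/(-8 + y))
-125*(-87 + I(4 - 1*2, u(g(-5, -5), 5))) = -125*(-87 + 1/(-8 + (4 - 1*2))) = -125*(-87 + 1/(-8 + (4 - 2))) = -125*(-87 + 1/(-8 + 2)) = -125*(-87 + 1/(-6)) = -125*(-87 - 1/6) = -125*(-523/6) = 65375/6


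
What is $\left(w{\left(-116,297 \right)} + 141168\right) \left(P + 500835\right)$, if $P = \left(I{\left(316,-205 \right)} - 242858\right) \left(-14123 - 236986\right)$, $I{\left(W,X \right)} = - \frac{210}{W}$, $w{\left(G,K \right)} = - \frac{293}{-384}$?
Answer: $\frac{174110560509743367685}{20224} \approx 8.6091 \cdot 10^{15}$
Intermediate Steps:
$w{\left(G,K \right)} = \frac{293}{384}$ ($w{\left(G,K \right)} = \left(-293\right) \left(- \frac{1}{384}\right) = \frac{293}{384}$)
$P = \frac{9635471430921}{158}$ ($P = \left(- \frac{210}{316} - 242858\right) \left(-14123 - 236986\right) = \left(\left(-210\right) \frac{1}{316} - 242858\right) \left(-251109\right) = \left(- \frac{105}{158} - 242858\right) \left(-251109\right) = \left(- \frac{38371669}{158}\right) \left(-251109\right) = \frac{9635471430921}{158} \approx 6.0984 \cdot 10^{10}$)
$\left(w{\left(-116,297 \right)} + 141168\right) \left(P + 500835\right) = \left(\frac{293}{384} + 141168\right) \left(\frac{9635471430921}{158} + 500835\right) = \frac{54208805}{384} \cdot \frac{9635550562851}{158} = \frac{174110560509743367685}{20224}$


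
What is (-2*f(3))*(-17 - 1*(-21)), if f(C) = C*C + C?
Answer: -96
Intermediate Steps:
f(C) = C + C² (f(C) = C² + C = C + C²)
(-2*f(3))*(-17 - 1*(-21)) = (-6*(1 + 3))*(-17 - 1*(-21)) = (-6*4)*(-17 + 21) = -2*12*4 = -24*4 = -96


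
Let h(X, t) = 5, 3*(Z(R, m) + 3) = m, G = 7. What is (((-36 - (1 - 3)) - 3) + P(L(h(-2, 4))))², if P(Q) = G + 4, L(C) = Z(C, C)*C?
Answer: 676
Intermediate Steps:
Z(R, m) = -3 + m/3
L(C) = C*(-3 + C/3) (L(C) = (-3 + C/3)*C = C*(-3 + C/3))
P(Q) = 11 (P(Q) = 7 + 4 = 11)
(((-36 - (1 - 3)) - 3) + P(L(h(-2, 4))))² = (((-36 - (1 - 3)) - 3) + 11)² = (((-36 - 1*(-2)) - 3) + 11)² = (((-36 + 2) - 3) + 11)² = ((-34 - 3) + 11)² = (-37 + 11)² = (-26)² = 676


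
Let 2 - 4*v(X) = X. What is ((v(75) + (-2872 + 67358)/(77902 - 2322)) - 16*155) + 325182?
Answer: 24388502311/75580 ≈ 3.2268e+5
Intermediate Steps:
v(X) = ½ - X/4
((v(75) + (-2872 + 67358)/(77902 - 2322)) - 16*155) + 325182 = (((½ - ¼*75) + (-2872 + 67358)/(77902 - 2322)) - 16*155) + 325182 = (((½ - 75/4) + 64486/75580) - 2480) + 325182 = ((-73/4 + 64486*(1/75580)) - 2480) + 325182 = ((-73/4 + 32243/37790) - 2480) + 325182 = (-1314849/75580 - 2480) + 325182 = -188753249/75580 + 325182 = 24388502311/75580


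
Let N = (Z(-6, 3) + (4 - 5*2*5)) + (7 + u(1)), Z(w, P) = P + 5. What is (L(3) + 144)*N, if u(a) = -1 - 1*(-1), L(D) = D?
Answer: -4557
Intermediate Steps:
Z(w, P) = 5 + P
u(a) = 0 (u(a) = -1 + 1 = 0)
N = -31 (N = ((5 + 3) + (4 - 5*2*5)) + (7 + 0) = (8 + (4 - 10*5)) + 7 = (8 + (4 - 1*50)) + 7 = (8 + (4 - 50)) + 7 = (8 - 46) + 7 = -38 + 7 = -31)
(L(3) + 144)*N = (3 + 144)*(-31) = 147*(-31) = -4557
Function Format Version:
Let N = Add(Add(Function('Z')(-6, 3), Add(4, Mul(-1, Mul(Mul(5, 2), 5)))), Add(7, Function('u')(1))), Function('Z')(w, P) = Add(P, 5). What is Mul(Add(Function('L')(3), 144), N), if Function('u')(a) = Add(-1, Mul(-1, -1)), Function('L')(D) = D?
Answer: -4557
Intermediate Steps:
Function('Z')(w, P) = Add(5, P)
Function('u')(a) = 0 (Function('u')(a) = Add(-1, 1) = 0)
N = -31 (N = Add(Add(Add(5, 3), Add(4, Mul(-1, Mul(Mul(5, 2), 5)))), Add(7, 0)) = Add(Add(8, Add(4, Mul(-1, Mul(10, 5)))), 7) = Add(Add(8, Add(4, Mul(-1, 50))), 7) = Add(Add(8, Add(4, -50)), 7) = Add(Add(8, -46), 7) = Add(-38, 7) = -31)
Mul(Add(Function('L')(3), 144), N) = Mul(Add(3, 144), -31) = Mul(147, -31) = -4557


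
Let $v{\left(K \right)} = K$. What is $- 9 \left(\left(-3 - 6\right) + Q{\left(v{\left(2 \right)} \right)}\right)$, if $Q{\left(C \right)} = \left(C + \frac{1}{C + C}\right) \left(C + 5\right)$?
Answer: $- \frac{243}{4} \approx -60.75$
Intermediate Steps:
$Q{\left(C \right)} = \left(5 + C\right) \left(C + \frac{1}{2 C}\right)$ ($Q{\left(C \right)} = \left(C + \frac{1}{2 C}\right) \left(5 + C\right) = \left(5 + C\right) \left(C + \frac{1}{2 C}\right)$)
$- 9 \left(\left(-3 - 6\right) + Q{\left(v{\left(2 \right)} \right)}\right) = - 9 \left(\left(-3 - 6\right) + \left(\frac{1}{2} + 2^{2} + 5 \cdot 2 + \frac{5}{2 \cdot 2}\right)\right) = - 9 \left(-9 + \left(\frac{1}{2} + 4 + 10 + \frac{5}{2} \cdot \frac{1}{2}\right)\right) = - 9 \left(-9 + \left(\frac{1}{2} + 4 + 10 + \frac{5}{4}\right)\right) = - 9 \left(-9 + \frac{63}{4}\right) = \left(-9\right) \frac{27}{4} = - \frac{243}{4}$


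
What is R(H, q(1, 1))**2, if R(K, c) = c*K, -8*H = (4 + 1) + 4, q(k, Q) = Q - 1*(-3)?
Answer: 81/4 ≈ 20.250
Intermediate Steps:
q(k, Q) = 3 + Q (q(k, Q) = Q + 3 = 3 + Q)
H = -9/8 (H = -((4 + 1) + 4)/8 = -(5 + 4)/8 = -1/8*9 = -9/8 ≈ -1.1250)
R(K, c) = K*c
R(H, q(1, 1))**2 = (-9*(3 + 1)/8)**2 = (-9/8*4)**2 = (-9/2)**2 = 81/4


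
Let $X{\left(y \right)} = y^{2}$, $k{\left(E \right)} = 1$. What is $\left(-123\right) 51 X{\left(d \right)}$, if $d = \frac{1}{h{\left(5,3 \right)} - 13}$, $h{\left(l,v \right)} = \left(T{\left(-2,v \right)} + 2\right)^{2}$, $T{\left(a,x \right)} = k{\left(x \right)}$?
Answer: $- \frac{6273}{16} \approx -392.06$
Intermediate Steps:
$T{\left(a,x \right)} = 1$
$h{\left(l,v \right)} = 9$ ($h{\left(l,v \right)} = \left(1 + 2\right)^{2} = 3^{2} = 9$)
$d = - \frac{1}{4}$ ($d = \frac{1}{9 - 13} = \frac{1}{-4} = - \frac{1}{4} \approx -0.25$)
$\left(-123\right) 51 X{\left(d \right)} = \left(-123\right) 51 \left(- \frac{1}{4}\right)^{2} = \left(-6273\right) \frac{1}{16} = - \frac{6273}{16}$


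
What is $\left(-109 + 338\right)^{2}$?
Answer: $52441$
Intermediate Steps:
$\left(-109 + 338\right)^{2} = 229^{2} = 52441$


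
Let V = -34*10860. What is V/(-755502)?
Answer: 61540/125917 ≈ 0.48873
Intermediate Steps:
V = -369240
V/(-755502) = -369240/(-755502) = -369240*(-1/755502) = 61540/125917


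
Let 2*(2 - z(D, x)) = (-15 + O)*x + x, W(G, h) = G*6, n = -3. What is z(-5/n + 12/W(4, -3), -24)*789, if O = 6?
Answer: -74166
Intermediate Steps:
W(G, h) = 6*G
z(D, x) = 2 + 4*x (z(D, x) = 2 - ((-15 + 6)*x + x)/2 = 2 - (-9*x + x)/2 = 2 - (-4)*x = 2 + 4*x)
z(-5/n + 12/W(4, -3), -24)*789 = (2 + 4*(-24))*789 = (2 - 96)*789 = -94*789 = -74166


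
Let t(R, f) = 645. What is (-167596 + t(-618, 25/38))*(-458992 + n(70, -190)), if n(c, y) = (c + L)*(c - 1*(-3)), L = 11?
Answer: 75641992129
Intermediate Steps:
n(c, y) = (3 + c)*(11 + c) (n(c, y) = (c + 11)*(c - 1*(-3)) = (11 + c)*(c + 3) = (11 + c)*(3 + c) = (3 + c)*(11 + c))
(-167596 + t(-618, 25/38))*(-458992 + n(70, -190)) = (-167596 + 645)*(-458992 + (33 + 70² + 14*70)) = -166951*(-458992 + (33 + 4900 + 980)) = -166951*(-458992 + 5913) = -166951*(-453079) = 75641992129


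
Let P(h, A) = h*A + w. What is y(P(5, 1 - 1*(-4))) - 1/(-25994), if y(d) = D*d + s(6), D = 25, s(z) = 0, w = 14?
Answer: 25344151/25994 ≈ 975.00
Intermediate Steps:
P(h, A) = 14 + A*h (P(h, A) = h*A + 14 = A*h + 14 = 14 + A*h)
y(d) = 25*d (y(d) = 25*d + 0 = 25*d)
y(P(5, 1 - 1*(-4))) - 1/(-25994) = 25*(14 + (1 - 1*(-4))*5) - 1/(-25994) = 25*(14 + (1 + 4)*5) - 1*(-1/25994) = 25*(14 + 5*5) + 1/25994 = 25*(14 + 25) + 1/25994 = 25*39 + 1/25994 = 975 + 1/25994 = 25344151/25994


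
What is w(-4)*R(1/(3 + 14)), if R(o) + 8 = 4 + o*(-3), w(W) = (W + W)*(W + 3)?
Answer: -568/17 ≈ -33.412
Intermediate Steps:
w(W) = 2*W*(3 + W) (w(W) = (2*W)*(3 + W) = 2*W*(3 + W))
R(o) = -4 - 3*o (R(o) = -8 + (4 + o*(-3)) = -8 + (4 - 3*o) = -4 - 3*o)
w(-4)*R(1/(3 + 14)) = (2*(-4)*(3 - 4))*(-4 - 3/(3 + 14)) = (2*(-4)*(-1))*(-4 - 3/17) = 8*(-4 - 3*1/17) = 8*(-4 - 3/17) = 8*(-71/17) = -568/17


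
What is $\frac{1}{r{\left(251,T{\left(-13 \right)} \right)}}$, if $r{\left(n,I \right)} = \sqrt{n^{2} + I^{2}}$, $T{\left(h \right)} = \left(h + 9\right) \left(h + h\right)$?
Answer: $\frac{\sqrt{73817}}{73817} \approx 0.0036806$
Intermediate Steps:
$T{\left(h \right)} = 2 h \left(9 + h\right)$ ($T{\left(h \right)} = \left(9 + h\right) 2 h = 2 h \left(9 + h\right)$)
$r{\left(n,I \right)} = \sqrt{I^{2} + n^{2}}$
$\frac{1}{r{\left(251,T{\left(-13 \right)} \right)}} = \frac{1}{\sqrt{\left(2 \left(-13\right) \left(9 - 13\right)\right)^{2} + 251^{2}}} = \frac{1}{\sqrt{\left(2 \left(-13\right) \left(-4\right)\right)^{2} + 63001}} = \frac{1}{\sqrt{104^{2} + 63001}} = \frac{1}{\sqrt{10816 + 63001}} = \frac{1}{\sqrt{73817}} = \frac{\sqrt{73817}}{73817}$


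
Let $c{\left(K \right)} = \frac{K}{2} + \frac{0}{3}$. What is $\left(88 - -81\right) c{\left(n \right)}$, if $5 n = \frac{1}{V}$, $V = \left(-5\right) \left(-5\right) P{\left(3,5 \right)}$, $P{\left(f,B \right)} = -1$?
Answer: $- \frac{169}{250} \approx -0.676$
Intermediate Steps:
$V = -25$ ($V = \left(-5\right) \left(-5\right) \left(-1\right) = 25 \left(-1\right) = -25$)
$n = - \frac{1}{125}$ ($n = \frac{1}{5 \left(-25\right)} = \frac{1}{5} \left(- \frac{1}{25}\right) = - \frac{1}{125} \approx -0.008$)
$c{\left(K \right)} = \frac{K}{2}$ ($c{\left(K \right)} = K \frac{1}{2} + 0 \cdot \frac{1}{3} = \frac{K}{2} + 0 = \frac{K}{2}$)
$\left(88 - -81\right) c{\left(n \right)} = \left(88 - -81\right) \frac{1}{2} \left(- \frac{1}{125}\right) = \left(88 + 81\right) \left(- \frac{1}{250}\right) = 169 \left(- \frac{1}{250}\right) = - \frac{169}{250}$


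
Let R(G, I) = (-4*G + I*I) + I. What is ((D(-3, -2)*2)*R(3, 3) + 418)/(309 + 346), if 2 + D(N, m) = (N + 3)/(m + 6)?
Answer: 418/655 ≈ 0.63817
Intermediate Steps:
D(N, m) = -2 + (3 + N)/(6 + m) (D(N, m) = -2 + (N + 3)/(m + 6) = -2 + (3 + N)/(6 + m))
R(G, I) = I + I**2 - 4*G (R(G, I) = (-4*G + I**2) + I = (I**2 - 4*G) + I = I + I**2 - 4*G)
((D(-3, -2)*2)*R(3, 3) + 418)/(309 + 346) = ((((-9 - 3 - 2*(-2))/(6 - 2))*2)*(3 + 3**2 - 4*3) + 418)/(309 + 346) = ((((-9 - 3 + 4)/4)*2)*(3 + 9 - 12) + 418)/655 = ((((1/4)*(-8))*2)*0 + 418)*(1/655) = (-2*2*0 + 418)*(1/655) = (-4*0 + 418)*(1/655) = (0 + 418)*(1/655) = 418*(1/655) = 418/655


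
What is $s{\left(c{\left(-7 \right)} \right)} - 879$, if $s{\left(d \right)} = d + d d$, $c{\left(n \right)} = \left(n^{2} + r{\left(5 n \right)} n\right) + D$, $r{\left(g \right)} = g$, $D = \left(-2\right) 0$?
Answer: $85851$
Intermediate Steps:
$D = 0$
$c{\left(n \right)} = 6 n^{2}$ ($c{\left(n \right)} = \left(n^{2} + 5 n n\right) + 0 = \left(n^{2} + 5 n^{2}\right) + 0 = 6 n^{2} + 0 = 6 n^{2}$)
$s{\left(d \right)} = d + d^{2}$
$s{\left(c{\left(-7 \right)} \right)} - 879 = 6 \left(-7\right)^{2} \left(1 + 6 \left(-7\right)^{2}\right) - 879 = 6 \cdot 49 \left(1 + 6 \cdot 49\right) - 879 = 294 \left(1 + 294\right) - 879 = 294 \cdot 295 - 879 = 86730 - 879 = 85851$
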